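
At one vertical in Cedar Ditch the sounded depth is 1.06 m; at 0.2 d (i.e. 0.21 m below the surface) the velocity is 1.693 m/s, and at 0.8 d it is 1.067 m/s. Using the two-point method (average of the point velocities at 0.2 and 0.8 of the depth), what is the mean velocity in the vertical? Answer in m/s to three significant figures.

v̄ = (1.693 + 1.067) / 2 = 1.380 m/s

1.38 m/s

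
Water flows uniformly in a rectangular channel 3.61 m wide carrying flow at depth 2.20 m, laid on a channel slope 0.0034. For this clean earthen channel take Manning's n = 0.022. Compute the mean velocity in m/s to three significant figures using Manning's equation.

2.64 m/s

A = b·y = 3.61 × 2.20 = 7.942 m²
P = b + 2y = 3.61 + 2×2.20 = 8.010 m
R = A/P = 7.942/8.010 = 0.9915 m
Q = (1/n)·A·R^(2/3)·S^(1/2) = (1/0.022) × 7.942 × 0.9915^(2/3) × 0.0034^(1/2) = 20.93 m³/s
V = Q/A = 20.93/7.942 = 2.635 m/s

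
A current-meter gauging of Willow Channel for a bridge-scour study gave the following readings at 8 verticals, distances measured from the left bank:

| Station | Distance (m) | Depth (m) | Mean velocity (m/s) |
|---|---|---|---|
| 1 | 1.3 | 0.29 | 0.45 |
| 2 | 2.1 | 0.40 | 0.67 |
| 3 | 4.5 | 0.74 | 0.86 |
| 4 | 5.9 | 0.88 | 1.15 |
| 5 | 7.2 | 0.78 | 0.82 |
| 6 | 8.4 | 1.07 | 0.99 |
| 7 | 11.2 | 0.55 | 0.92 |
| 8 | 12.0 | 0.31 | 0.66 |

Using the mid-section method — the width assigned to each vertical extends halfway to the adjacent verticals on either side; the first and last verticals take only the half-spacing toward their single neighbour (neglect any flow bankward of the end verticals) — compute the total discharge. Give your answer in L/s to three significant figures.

w_1 = (2.1 − 1.3)/2 = 0.4 m; q_1 = 0.45 × 0.29 × 0.4 = 0.05220 m³/s
w_2 = (4.5 − 1.3)/2 = 1.6 m; q_2 = 0.67 × 0.40 × 1.6 = 0.4288 m³/s
w_3 = (5.9 − 2.1)/2 = 1.9 m; q_3 = 0.86 × 0.74 × 1.9 = 1.209 m³/s
w_4 = (7.2 − 4.5)/2 = 1.35 m; q_4 = 1.15 × 0.88 × 1.35 = 1.366 m³/s
w_5 = (8.4 − 5.9)/2 = 1.25 m; q_5 = 0.82 × 0.78 × 1.25 = 0.7995 m³/s
w_6 = (11.2 − 7.2)/2 = 2 m; q_6 = 0.99 × 1.07 × 2 = 2.119 m³/s
w_7 = (12.0 − 8.4)/2 = 1.8 m; q_7 = 0.92 × 0.55 × 1.8 = 0.9108 m³/s
w_8 = (12.0 − 11.2)/2 = 0.4 m; q_8 = 0.66 × 0.31 × 0.4 = 0.08184 m³/s
Q = Σ qᵢ = 6.967 m³/s
= 6.967 × 1000 = 6967 L/s

6970 L/s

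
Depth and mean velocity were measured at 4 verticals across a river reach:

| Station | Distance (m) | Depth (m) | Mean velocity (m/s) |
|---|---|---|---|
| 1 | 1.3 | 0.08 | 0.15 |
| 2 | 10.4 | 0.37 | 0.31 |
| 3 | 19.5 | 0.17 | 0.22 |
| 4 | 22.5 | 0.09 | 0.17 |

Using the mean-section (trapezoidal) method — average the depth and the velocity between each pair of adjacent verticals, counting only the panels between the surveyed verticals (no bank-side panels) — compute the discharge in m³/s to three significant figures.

Panel 1-2: Δb = 9.1 m, d̄ = (0.08+0.37)/2 = 0.225, v̄ = (0.15+0.31)/2 = 0.23 → q = 9.1×0.225×0.23 = 0.4709 m³/s
Panel 2-3: Δb = 9.1 m, d̄ = (0.37+0.17)/2 = 0.27, v̄ = (0.31+0.22)/2 = 0.265 → q = 9.1×0.27×0.265 = 0.6511 m³/s
Panel 3-4: Δb = 3 m, d̄ = (0.17+0.09)/2 = 0.13, v̄ = (0.22+0.17)/2 = 0.195 → q = 3×0.13×0.195 = 0.07605 m³/s
Q = Σ q = 1.198 m³/s

1.20 m³/s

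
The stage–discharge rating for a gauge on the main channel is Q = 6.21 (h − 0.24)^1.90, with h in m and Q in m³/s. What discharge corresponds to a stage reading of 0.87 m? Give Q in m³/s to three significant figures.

Q = 6.21 × (0.87 − 0.24)^1.90 = 6.21 × 0.63^1.90 = 2.581 m³/s

2.58 m³/s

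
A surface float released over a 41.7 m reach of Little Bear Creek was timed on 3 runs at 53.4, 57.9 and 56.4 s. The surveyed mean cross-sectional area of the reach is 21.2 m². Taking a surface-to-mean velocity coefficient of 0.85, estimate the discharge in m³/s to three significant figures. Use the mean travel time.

13.4 m³/s

t̄ = (53.4 + 57.9 + 56.4) / 3 = 55.9 s
v_surface = L / t̄ = 41.7 / 55.9 = 0.7460 m/s
v_mean = 0.85 × 0.7460 = 0.6341 m/s
Q = A × v_mean = 21.2 × 0.6341 = 13.44 m³/s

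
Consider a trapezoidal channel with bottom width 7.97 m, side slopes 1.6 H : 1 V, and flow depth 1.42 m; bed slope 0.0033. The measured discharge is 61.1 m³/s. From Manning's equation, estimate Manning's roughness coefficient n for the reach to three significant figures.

A = (b + z·y)·y = (7.97 + 1.6×1.42)×1.42 = 14.54 m²
P = b + 2y√(1+z²) = 7.97 + 2×1.42×√(1+1.6²) = 13.33 m
R = A/P = 14.54/13.33 = 1.091 m
n = (1/Q)·A·R^(2/3)·S^(1/2) = (1/61.1) × 14.54 × 1.060 × 0.05745 = 0.01449

0.0145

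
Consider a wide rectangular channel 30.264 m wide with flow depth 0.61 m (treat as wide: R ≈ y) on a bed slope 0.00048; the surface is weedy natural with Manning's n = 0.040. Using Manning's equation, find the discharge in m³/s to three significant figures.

A = b·y = 30.264 × 0.61 = 18.46 m²
Wide channel: R ≈ y = 0.61 m
Q = (1/n)·A·R^(2/3)·S^(1/2) = (1/0.040) × 18.46 × 0.6100^(2/3) × 0.00048^(1/2) = 7.273 m³/s

7.27 m³/s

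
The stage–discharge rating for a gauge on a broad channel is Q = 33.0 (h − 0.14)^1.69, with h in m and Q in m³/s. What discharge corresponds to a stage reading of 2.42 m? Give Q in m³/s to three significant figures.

133 m³/s

Q = 33.0 × (2.42 − 0.14)^1.69 = 33.0 × 2.28^1.69 = 132.9 m³/s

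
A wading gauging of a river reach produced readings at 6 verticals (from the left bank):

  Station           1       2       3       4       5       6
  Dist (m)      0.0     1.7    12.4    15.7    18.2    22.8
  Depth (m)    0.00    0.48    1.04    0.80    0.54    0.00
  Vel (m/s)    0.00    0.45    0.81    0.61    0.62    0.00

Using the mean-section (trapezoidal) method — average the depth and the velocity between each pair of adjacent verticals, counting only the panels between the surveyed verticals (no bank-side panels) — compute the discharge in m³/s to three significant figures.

8.79 m³/s

Panel 1-2: Δb = 1.7 m, d̄ = (0.00+0.48)/2 = 0.24, v̄ = (0.00+0.45)/2 = 0.225 → q = 1.7×0.24×0.225 = 0.09180 m³/s
Panel 2-3: Δb = 10.7 m, d̄ = (0.48+1.04)/2 = 0.76, v̄ = (0.45+0.81)/2 = 0.63 → q = 10.7×0.76×0.63 = 5.123 m³/s
Panel 3-4: Δb = 3.3 m, d̄ = (1.04+0.80)/2 = 0.92, v̄ = (0.81+0.61)/2 = 0.71 → q = 3.3×0.92×0.71 = 2.156 m³/s
Panel 4-5: Δb = 2.5 m, d̄ = (0.80+0.54)/2 = 0.67, v̄ = (0.61+0.62)/2 = 0.615 → q = 2.5×0.67×0.615 = 1.030 m³/s
Panel 5-6: Δb = 4.6 m, d̄ = (0.54+0.00)/2 = 0.27, v̄ = (0.62+0.00)/2 = 0.31 → q = 4.6×0.27×0.31 = 0.3850 m³/s
Q = Σ q = 8.786 m³/s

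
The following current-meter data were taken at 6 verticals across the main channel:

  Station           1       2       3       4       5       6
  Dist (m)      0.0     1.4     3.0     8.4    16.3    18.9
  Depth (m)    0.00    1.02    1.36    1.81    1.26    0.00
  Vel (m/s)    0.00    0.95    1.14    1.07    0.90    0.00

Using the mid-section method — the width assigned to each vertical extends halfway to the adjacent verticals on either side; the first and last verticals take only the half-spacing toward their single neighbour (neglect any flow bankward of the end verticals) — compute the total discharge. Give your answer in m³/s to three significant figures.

w_2 = (3.0 − 0.0)/2 = 1.5 m; q_2 = 0.95 × 1.02 × 1.5 = 1.454 m³/s
w_3 = (8.4 − 1.4)/2 = 3.5 m; q_3 = 1.14 × 1.36 × 3.5 = 5.426 m³/s
w_4 = (16.3 − 3.0)/2 = 6.65 m; q_4 = 1.07 × 1.81 × 6.65 = 12.88 m³/s
w_5 = (18.9 − 8.4)/2 = 5.25 m; q_5 = 0.90 × 1.26 × 5.25 = 5.954 m³/s
Stations 1, 6 contribute zero (depth or velocity is 0).
Q = Σ qᵢ = 25.71 m³/s

25.7 m³/s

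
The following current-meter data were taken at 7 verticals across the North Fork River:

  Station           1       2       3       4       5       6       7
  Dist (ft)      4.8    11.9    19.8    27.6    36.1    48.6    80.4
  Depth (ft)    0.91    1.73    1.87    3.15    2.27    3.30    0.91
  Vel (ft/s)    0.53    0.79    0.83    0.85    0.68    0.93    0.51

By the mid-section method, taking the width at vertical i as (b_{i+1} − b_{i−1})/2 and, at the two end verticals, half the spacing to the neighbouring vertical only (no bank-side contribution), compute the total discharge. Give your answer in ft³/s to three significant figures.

w_1 = (11.9 − 4.8)/2 = 3.55 ft; q_1 = 0.53 × 0.91 × 3.55 = 1.712 ft³/s
w_2 = (19.8 − 4.8)/2 = 7.5 ft; q_2 = 0.79 × 1.73 × 7.5 = 10.25 ft³/s
w_3 = (27.6 − 11.9)/2 = 7.85 ft; q_3 = 0.83 × 1.87 × 7.85 = 12.18 ft³/s
w_4 = (36.1 − 19.8)/2 = 8.15 ft; q_4 = 0.85 × 3.15 × 8.15 = 21.82 ft³/s
w_5 = (48.6 − 27.6)/2 = 10.5 ft; q_5 = 0.68 × 2.27 × 10.5 = 16.21 ft³/s
w_6 = (80.4 − 36.1)/2 = 22.15 ft; q_6 = 0.93 × 3.30 × 22.15 = 67.98 ft³/s
w_7 = (80.4 − 48.6)/2 = 15.9 ft; q_7 = 0.51 × 0.91 × 15.9 = 7.379 ft³/s
Q = Σ qᵢ = 137.5 ft³/s

138 ft³/s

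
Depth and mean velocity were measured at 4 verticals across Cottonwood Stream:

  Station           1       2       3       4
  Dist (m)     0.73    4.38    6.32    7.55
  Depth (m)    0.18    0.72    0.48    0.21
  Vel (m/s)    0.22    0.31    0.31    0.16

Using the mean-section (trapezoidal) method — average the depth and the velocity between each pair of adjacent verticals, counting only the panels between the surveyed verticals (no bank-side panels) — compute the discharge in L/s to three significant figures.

896 L/s

Panel 1-2: Δb = 3.65 m, d̄ = (0.18+0.72)/2 = 0.45, v̄ = (0.22+0.31)/2 = 0.265 → q = 3.65×0.45×0.265 = 0.4353 m³/s
Panel 2-3: Δb = 1.94 m, d̄ = (0.72+0.48)/2 = 0.6, v̄ = (0.31+0.31)/2 = 0.31 → q = 1.94×0.6×0.31 = 0.3608 m³/s
Panel 3-4: Δb = 1.23 m, d̄ = (0.48+0.21)/2 = 0.345, v̄ = (0.31+0.16)/2 = 0.235 → q = 1.23×0.345×0.235 = 0.09972 m³/s
Q = Σ q = 0.8958 m³/s
= 0.8958 × 1000 = 895.8 L/s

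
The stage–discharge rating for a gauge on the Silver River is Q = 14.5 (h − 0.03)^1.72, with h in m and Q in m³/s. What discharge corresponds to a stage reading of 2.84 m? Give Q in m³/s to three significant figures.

85.7 m³/s

Q = 14.5 × (2.84 − 0.03)^1.72 = 14.5 × 2.81^1.72 = 85.73 m³/s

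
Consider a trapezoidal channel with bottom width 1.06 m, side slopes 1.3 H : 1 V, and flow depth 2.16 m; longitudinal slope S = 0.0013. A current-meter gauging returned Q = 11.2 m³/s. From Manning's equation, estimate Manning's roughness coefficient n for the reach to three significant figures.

0.0274

A = (b + z·y)·y = (1.06 + 1.3×2.16)×2.16 = 8.355 m²
P = b + 2y√(1+z²) = 1.06 + 2×2.16×√(1+1.3²) = 8.145 m
R = A/P = 8.355/8.145 = 1.026 m
n = (1/Q)·A·R^(2/3)·S^(1/2) = (1/11.2) × 8.355 × 1.017 × 0.03606 = 0.02736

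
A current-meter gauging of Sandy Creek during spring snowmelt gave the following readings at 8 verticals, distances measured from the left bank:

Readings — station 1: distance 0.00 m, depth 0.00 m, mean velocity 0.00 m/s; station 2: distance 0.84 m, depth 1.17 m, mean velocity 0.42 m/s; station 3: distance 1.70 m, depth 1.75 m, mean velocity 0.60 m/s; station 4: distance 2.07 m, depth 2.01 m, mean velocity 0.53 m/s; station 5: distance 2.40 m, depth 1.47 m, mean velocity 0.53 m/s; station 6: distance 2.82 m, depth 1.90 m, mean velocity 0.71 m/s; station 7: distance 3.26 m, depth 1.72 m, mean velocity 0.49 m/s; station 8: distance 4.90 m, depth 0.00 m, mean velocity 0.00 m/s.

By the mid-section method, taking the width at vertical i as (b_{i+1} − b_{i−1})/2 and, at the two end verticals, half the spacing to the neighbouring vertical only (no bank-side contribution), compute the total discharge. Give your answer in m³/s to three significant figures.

w_2 = (1.70 − 0.00)/2 = 0.85 m; q_2 = 0.42 × 1.17 × 0.85 = 0.4177 m³/s
w_3 = (2.07 − 0.84)/2 = 0.615 m; q_3 = 0.60 × 1.75 × 0.615 = 0.6458 m³/s
w_4 = (2.40 − 1.70)/2 = 0.35 m; q_4 = 0.53 × 2.01 × 0.35 = 0.3729 m³/s
w_5 = (2.82 − 2.07)/2 = 0.375 m; q_5 = 0.53 × 1.47 × 0.375 = 0.2922 m³/s
w_6 = (3.26 − 2.40)/2 = 0.43 m; q_6 = 0.71 × 1.90 × 0.43 = 0.5801 m³/s
w_7 = (4.90 − 2.82)/2 = 1.04 m; q_7 = 0.49 × 1.72 × 1.04 = 0.8765 m³/s
Stations 1, 8 contribute zero (depth or velocity is 0).
Q = Σ qᵢ = 3.185 m³/s

3.19 m³/s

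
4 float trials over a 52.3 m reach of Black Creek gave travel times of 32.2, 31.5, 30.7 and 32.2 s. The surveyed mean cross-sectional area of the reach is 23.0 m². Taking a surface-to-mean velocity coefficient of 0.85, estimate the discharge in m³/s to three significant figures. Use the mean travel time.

32.3 m³/s

t̄ = (32.2 + 31.5 + 30.7 + 32.2) / 4 = 31.65 s
v_surface = L / t̄ = 52.3 / 31.65 = 1.652 m/s
v_mean = 0.85 × 1.652 = 1.405 m/s
Q = A × v_mean = 23.0 × 1.405 = 32.31 m³/s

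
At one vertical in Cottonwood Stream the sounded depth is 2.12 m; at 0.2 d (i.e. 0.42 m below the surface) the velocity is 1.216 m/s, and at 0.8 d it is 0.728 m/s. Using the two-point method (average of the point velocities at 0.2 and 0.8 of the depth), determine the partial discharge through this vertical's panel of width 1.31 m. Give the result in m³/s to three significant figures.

v̄ = (1.216 + 0.728) / 2 = 0.9720 m/s
q = v̄ × d × w = 0.9720 × 2.12 × 1.31 = 2.699 m³/s

2.70 m³/s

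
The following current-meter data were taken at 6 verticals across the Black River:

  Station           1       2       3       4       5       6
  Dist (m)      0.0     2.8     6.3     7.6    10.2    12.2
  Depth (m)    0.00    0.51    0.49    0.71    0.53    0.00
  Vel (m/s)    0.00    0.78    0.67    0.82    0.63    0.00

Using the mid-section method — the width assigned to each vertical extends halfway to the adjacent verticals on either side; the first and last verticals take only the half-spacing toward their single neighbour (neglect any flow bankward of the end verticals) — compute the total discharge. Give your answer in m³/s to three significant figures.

3.94 m³/s

w_2 = (6.3 − 0.0)/2 = 3.15 m; q_2 = 0.78 × 0.51 × 3.15 = 1.253 m³/s
w_3 = (7.6 − 2.8)/2 = 2.4 m; q_3 = 0.67 × 0.49 × 2.4 = 0.7879 m³/s
w_4 = (10.2 − 6.3)/2 = 1.95 m; q_4 = 0.82 × 0.71 × 1.95 = 1.135 m³/s
w_5 = (12.2 − 7.6)/2 = 2.3 m; q_5 = 0.63 × 0.53 × 2.3 = 0.7680 m³/s
Stations 1, 6 contribute zero (depth or velocity is 0).
Q = Σ qᵢ = 3.944 m³/s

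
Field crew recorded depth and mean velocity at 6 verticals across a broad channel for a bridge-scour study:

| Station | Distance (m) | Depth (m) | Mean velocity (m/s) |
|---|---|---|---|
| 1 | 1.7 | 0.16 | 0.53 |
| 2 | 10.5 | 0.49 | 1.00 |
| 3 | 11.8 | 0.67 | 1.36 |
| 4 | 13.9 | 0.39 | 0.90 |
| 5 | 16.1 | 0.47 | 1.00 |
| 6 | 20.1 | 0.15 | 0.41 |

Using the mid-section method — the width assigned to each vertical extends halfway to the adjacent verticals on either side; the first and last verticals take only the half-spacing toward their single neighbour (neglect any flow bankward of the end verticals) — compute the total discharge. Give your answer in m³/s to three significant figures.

w_1 = (10.5 − 1.7)/2 = 4.4 m; q_1 = 0.53 × 0.16 × 4.4 = 0.3731 m³/s
w_2 = (11.8 − 1.7)/2 = 5.05 m; q_2 = 1.00 × 0.49 × 5.05 = 2.475 m³/s
w_3 = (13.9 − 10.5)/2 = 1.7 m; q_3 = 1.36 × 0.67 × 1.7 = 1.549 m³/s
w_4 = (16.1 − 11.8)/2 = 2.15 m; q_4 = 0.90 × 0.39 × 2.15 = 0.7547 m³/s
w_5 = (20.1 − 13.9)/2 = 3.1 m; q_5 = 1.00 × 0.47 × 3.1 = 1.457 m³/s
w_6 = (20.1 − 16.1)/2 = 2 m; q_6 = 0.41 × 0.15 × 2 = 0.1230 m³/s
Q = Σ qᵢ = 6.731 m³/s

6.73 m³/s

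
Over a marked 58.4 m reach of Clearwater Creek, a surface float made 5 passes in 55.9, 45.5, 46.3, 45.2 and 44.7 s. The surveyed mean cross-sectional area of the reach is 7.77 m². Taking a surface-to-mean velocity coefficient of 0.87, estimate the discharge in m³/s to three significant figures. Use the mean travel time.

8.31 m³/s

t̄ = (55.9 + 45.5 + 46.3 + 45.2 + 44.7) / 5 = 47.52 s
v_surface = L / t̄ = 58.4 / 47.52 = 1.229 m/s
v_mean = 0.87 × 1.229 = 1.069 m/s
Q = A × v_mean = 7.77 × 1.069 = 8.308 m³/s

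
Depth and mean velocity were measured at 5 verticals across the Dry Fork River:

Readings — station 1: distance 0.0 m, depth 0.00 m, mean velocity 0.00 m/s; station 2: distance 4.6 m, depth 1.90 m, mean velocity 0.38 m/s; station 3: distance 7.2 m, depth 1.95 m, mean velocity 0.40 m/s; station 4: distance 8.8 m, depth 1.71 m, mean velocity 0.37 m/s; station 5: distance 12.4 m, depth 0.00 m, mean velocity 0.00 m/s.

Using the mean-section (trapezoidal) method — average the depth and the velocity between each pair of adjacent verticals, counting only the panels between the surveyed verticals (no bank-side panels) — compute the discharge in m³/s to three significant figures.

4.48 m³/s

Panel 1-2: Δb = 4.6 m, d̄ = (0.00+1.90)/2 = 0.95, v̄ = (0.00+0.38)/2 = 0.19 → q = 4.6×0.95×0.19 = 0.8303 m³/s
Panel 2-3: Δb = 2.6 m, d̄ = (1.90+1.95)/2 = 1.925, v̄ = (0.38+0.40)/2 = 0.39 → q = 2.6×1.925×0.39 = 1.952 m³/s
Panel 3-4: Δb = 1.6 m, d̄ = (1.95+1.71)/2 = 1.83, v̄ = (0.40+0.37)/2 = 0.385 → q = 1.6×1.83×0.385 = 1.127 m³/s
Panel 4-5: Δb = 3.6 m, d̄ = (1.71+0.00)/2 = 0.855, v̄ = (0.37+0.00)/2 = 0.185 → q = 3.6×0.855×0.185 = 0.5694 m³/s
Q = Σ q = 4.479 m³/s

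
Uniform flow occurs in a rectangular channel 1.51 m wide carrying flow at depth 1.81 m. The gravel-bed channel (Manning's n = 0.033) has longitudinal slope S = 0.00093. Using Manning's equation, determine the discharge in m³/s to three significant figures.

A = b·y = 1.51 × 1.81 = 2.733 m²
P = b + 2y = 1.51 + 2×1.81 = 5.130 m
R = A/P = 2.733/5.130 = 0.5328 m
Q = (1/n)·A·R^(2/3)·S^(1/2) = (1/0.033) × 2.733 × 0.5328^(2/3) × 0.00093^(1/2) = 1.660 m³/s

1.66 m³/s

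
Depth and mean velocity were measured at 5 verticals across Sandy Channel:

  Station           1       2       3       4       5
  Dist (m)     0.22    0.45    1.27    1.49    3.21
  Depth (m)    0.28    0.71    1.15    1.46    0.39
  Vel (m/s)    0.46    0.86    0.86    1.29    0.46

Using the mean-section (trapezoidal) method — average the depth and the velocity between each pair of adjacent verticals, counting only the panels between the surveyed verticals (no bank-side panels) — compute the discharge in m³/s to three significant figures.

Panel 1-2: Δb = 0.23 m, d̄ = (0.28+0.71)/2 = 0.495, v̄ = (0.46+0.86)/2 = 0.66 → q = 0.23×0.495×0.66 = 0.07514 m³/s
Panel 2-3: Δb = 0.82 m, d̄ = (0.71+1.15)/2 = 0.93, v̄ = (0.86+0.86)/2 = 0.86 → q = 0.82×0.93×0.86 = 0.6558 m³/s
Panel 3-4: Δb = 0.22 m, d̄ = (1.15+1.46)/2 = 1.305, v̄ = (0.86+1.29)/2 = 1.075 → q = 0.22×1.305×1.075 = 0.3086 m³/s
Panel 4-5: Δb = 1.72 m, d̄ = (1.46+0.39)/2 = 0.925, v̄ = (1.29+0.46)/2 = 0.875 → q = 1.72×0.925×0.875 = 1.392 m³/s
Q = Σ q = 2.432 m³/s

2.43 m³/s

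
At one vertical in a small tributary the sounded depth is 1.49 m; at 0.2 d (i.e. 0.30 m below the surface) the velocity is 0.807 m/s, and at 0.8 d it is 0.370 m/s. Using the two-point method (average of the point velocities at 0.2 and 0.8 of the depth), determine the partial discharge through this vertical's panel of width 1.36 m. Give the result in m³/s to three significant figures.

v̄ = (0.807 + 0.370) / 2 = 0.5885 m/s
q = v̄ × d × w = 0.5885 × 1.49 × 1.36 = 1.193 m³/s

1.19 m³/s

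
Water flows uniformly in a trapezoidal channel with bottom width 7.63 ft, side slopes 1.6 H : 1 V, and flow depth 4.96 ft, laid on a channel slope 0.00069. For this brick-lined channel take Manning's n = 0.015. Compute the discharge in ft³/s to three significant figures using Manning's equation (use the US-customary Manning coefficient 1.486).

411 ft³/s

A = (b + z·y)·y = (7.63 + 1.6×4.96)×4.96 = 77.21 ft²
P = b + 2y√(1+z²) = 7.63 + 2×4.96×√(1+1.6²) = 26.35 ft
R = A/P = 77.21/26.35 = 2.930 ft
Q = (1.486/n)·A·R^(2/3)·S^(1/2) = (1.486/0.015) × 77.21 × 2.930^(2/3) × 0.00069^(1/2) = 411.4 ft³/s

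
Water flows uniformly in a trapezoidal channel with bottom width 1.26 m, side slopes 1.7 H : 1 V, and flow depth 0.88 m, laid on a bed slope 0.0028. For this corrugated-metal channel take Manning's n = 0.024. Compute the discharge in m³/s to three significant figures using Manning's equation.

A = (b + z·y)·y = (1.26 + 1.7×0.88)×0.88 = 2.425 m²
P = b + 2y√(1+z²) = 1.26 + 2×0.88×√(1+1.7²) = 4.731 m
R = A/P = 2.425/4.731 = 0.5126 m
Q = (1/n)·A·R^(2/3)·S^(1/2) = (1/0.024) × 2.425 × 0.5126^(2/3) × 0.0028^(1/2) = 3.425 m³/s

3.42 m³/s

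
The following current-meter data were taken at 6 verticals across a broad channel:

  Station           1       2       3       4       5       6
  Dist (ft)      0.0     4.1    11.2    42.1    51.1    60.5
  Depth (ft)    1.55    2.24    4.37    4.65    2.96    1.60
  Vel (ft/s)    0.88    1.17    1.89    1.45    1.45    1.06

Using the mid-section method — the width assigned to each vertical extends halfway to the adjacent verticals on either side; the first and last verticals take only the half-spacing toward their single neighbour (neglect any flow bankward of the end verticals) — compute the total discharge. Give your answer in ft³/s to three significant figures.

356 ft³/s

w_1 = (4.1 − 0.0)/2 = 2.05 ft; q_1 = 0.88 × 1.55 × 2.05 = 2.796 ft³/s
w_2 = (11.2 − 0.0)/2 = 5.6 ft; q_2 = 1.17 × 2.24 × 5.6 = 14.68 ft³/s
w_3 = (42.1 − 4.1)/2 = 19 ft; q_3 = 1.89 × 4.37 × 19 = 156.9 ft³/s
w_4 = (51.1 − 11.2)/2 = 19.95 ft; q_4 = 1.45 × 4.65 × 19.95 = 134.5 ft³/s
w_5 = (60.5 − 42.1)/2 = 9.2 ft; q_5 = 1.45 × 2.96 × 9.2 = 39.49 ft³/s
w_6 = (60.5 − 51.1)/2 = 4.7 ft; q_6 = 1.06 × 1.60 × 4.7 = 7.971 ft³/s
Q = Σ qᵢ = 356.4 ft³/s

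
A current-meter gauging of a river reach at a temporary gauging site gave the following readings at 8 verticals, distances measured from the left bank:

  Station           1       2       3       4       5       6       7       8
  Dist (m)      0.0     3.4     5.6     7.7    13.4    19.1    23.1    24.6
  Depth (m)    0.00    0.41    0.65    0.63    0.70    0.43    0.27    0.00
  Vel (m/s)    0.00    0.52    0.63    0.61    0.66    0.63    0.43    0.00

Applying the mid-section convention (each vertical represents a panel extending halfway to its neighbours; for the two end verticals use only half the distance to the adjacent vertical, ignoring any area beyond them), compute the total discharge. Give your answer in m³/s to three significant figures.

w_2 = (5.6 − 0.0)/2 = 2.8 m; q_2 = 0.52 × 0.41 × 2.8 = 0.5970 m³/s
w_3 = (7.7 − 3.4)/2 = 2.15 m; q_3 = 0.63 × 0.65 × 2.15 = 0.8804 m³/s
w_4 = (13.4 − 5.6)/2 = 3.9 m; q_4 = 0.61 × 0.63 × 3.9 = 1.499 m³/s
w_5 = (19.1 − 7.7)/2 = 5.7 m; q_5 = 0.66 × 0.70 × 5.7 = 2.633 m³/s
w_6 = (23.1 − 13.4)/2 = 4.85 m; q_6 = 0.63 × 0.43 × 4.85 = 1.314 m³/s
w_7 = (24.6 − 19.1)/2 = 2.75 m; q_7 = 0.43 × 0.27 × 2.75 = 0.3193 m³/s
Stations 1, 8 contribute zero (depth or velocity is 0).
Q = Σ qᵢ = 7.243 m³/s

7.24 m³/s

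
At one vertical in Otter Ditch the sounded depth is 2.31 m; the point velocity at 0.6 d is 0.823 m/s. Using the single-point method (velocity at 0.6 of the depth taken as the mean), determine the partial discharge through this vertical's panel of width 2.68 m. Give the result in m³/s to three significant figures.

5.10 m³/s

v̄ = v₀.₆ = 0.823 m/s
q = v̄ × d × w = 0.8230 × 2.31 × 2.68 = 5.095 m³/s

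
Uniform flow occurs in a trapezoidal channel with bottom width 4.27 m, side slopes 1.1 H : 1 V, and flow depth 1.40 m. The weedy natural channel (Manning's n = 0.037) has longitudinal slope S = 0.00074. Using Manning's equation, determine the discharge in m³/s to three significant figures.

A = (b + z·y)·y = (4.27 + 1.1×1.40)×1.40 = 8.134 m²
P = b + 2y√(1+z²) = 4.27 + 2×1.40×√(1+1.1²) = 8.432 m
R = A/P = 8.134/8.432 = 0.9646 m
Q = (1/n)·A·R^(2/3)·S^(1/2) = (1/0.037) × 8.134 × 0.9646^(2/3) × 0.00074^(1/2) = 5.838 m³/s

5.84 m³/s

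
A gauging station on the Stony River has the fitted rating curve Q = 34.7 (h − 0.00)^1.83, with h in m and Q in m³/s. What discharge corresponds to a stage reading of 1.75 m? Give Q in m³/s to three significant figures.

Q = 34.7 × (1.75 − 0.00)^1.83 = 34.7 × 1.75^1.83 = 96.62 m³/s

96.6 m³/s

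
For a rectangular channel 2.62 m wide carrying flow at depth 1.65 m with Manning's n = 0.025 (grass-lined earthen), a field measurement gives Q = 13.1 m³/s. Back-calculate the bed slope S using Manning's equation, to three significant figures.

0.00873

A = b·y = 2.62 × 1.65 = 4.323 m²
P = b + 2y = 2.62 + 2×1.65 = 5.920 m
R = A/P = 4.323/5.920 = 0.7302 m
S = (Q·n / (1·A·R^(2/3)))² = (13.1×0.025 / (1×4.323×0.8109))² = 0.008728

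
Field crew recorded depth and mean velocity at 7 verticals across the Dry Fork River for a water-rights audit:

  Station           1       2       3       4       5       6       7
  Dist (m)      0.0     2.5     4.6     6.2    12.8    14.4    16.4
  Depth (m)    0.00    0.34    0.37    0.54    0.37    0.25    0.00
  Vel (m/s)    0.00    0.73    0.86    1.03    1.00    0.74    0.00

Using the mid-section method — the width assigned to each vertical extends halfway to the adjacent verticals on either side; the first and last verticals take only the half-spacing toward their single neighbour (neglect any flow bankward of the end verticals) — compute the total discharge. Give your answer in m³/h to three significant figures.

19000 m³/h

w_2 = (4.6 − 0.0)/2 = 2.3 m; q_2 = 0.73 × 0.34 × 2.3 = 0.5709 m³/s
w_3 = (6.2 − 2.5)/2 = 1.85 m; q_3 = 0.86 × 0.37 × 1.85 = 0.5887 m³/s
w_4 = (12.8 − 4.6)/2 = 4.1 m; q_4 = 1.03 × 0.54 × 4.1 = 2.280 m³/s
w_5 = (14.4 − 6.2)/2 = 4.1 m; q_5 = 1.00 × 0.37 × 4.1 = 1.517 m³/s
w_6 = (16.4 − 12.8)/2 = 1.8 m; q_6 = 0.74 × 0.25 × 1.8 = 0.3330 m³/s
Stations 1, 7 contribute zero (depth or velocity is 0).
Q = Σ qᵢ = 5.290 m³/s
= 5.290 × 3600 = 19040 m³/h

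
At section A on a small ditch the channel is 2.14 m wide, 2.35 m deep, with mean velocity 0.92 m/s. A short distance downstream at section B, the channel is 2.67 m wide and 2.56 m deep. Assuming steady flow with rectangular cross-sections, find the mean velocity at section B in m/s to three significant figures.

Q = A₁V₁ = (2.14×2.35) × 0.92 = 4.627 m³/s
A₂ = 2.67 × 2.56 = 6.835 m²
V₂ = Q/A₂ = 4.627/6.835 = 0.6769 m/s

0.677 m/s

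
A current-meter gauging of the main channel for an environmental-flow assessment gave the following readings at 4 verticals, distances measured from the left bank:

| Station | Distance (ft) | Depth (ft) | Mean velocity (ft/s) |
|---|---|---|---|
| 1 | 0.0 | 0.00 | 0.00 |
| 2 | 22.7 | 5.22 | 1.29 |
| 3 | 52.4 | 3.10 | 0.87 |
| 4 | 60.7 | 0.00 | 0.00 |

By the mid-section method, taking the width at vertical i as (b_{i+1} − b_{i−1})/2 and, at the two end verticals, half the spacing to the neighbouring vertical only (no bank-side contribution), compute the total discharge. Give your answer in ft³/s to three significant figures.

228 ft³/s

w_2 = (52.4 − 0.0)/2 = 26.2 ft; q_2 = 1.29 × 5.22 × 26.2 = 176.4 ft³/s
w_3 = (60.7 − 22.7)/2 = 19 ft; q_3 = 0.87 × 3.10 × 19 = 51.24 ft³/s
Stations 1, 4 contribute zero (depth or velocity is 0).
Q = Σ qᵢ = 227.7 ft³/s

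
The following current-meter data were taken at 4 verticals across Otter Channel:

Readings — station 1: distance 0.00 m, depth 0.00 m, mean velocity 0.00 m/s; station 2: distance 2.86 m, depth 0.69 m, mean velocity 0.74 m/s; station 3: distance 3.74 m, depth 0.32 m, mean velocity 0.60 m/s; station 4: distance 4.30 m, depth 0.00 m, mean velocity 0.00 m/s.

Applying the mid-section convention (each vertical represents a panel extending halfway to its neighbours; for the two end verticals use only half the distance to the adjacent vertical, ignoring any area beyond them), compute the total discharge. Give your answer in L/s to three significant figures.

w_2 = (3.74 − 0.00)/2 = 1.87 m; q_2 = 0.74 × 0.69 × 1.87 = 0.9548 m³/s
w_3 = (4.30 − 2.86)/2 = 0.72 m; q_3 = 0.60 × 0.32 × 0.72 = 0.1382 m³/s
Stations 1, 4 contribute zero (depth or velocity is 0).
Q = Σ qᵢ = 1.093 m³/s
= 1.093 × 1000 = 1093 L/s

1090 L/s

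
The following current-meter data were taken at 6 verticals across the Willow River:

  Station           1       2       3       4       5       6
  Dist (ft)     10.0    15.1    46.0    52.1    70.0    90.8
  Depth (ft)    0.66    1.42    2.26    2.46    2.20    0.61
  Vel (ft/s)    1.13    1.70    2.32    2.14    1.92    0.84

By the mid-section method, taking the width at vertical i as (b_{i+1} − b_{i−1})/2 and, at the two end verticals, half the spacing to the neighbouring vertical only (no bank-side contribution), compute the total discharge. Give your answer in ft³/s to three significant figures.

293 ft³/s

w_1 = (15.1 − 10.0)/2 = 2.55 ft; q_1 = 1.13 × 0.66 × 2.55 = 1.902 ft³/s
w_2 = (46.0 − 10.0)/2 = 18 ft; q_2 = 1.70 × 1.42 × 18 = 43.45 ft³/s
w_3 = (52.1 − 15.1)/2 = 18.5 ft; q_3 = 2.32 × 2.26 × 18.5 = 97.00 ft³/s
w_4 = (70.0 − 46.0)/2 = 12 ft; q_4 = 2.14 × 2.46 × 12 = 63.17 ft³/s
w_5 = (90.8 − 52.1)/2 = 19.35 ft; q_5 = 1.92 × 2.20 × 19.35 = 81.73 ft³/s
w_6 = (90.8 − 70.0)/2 = 10.4 ft; q_6 = 0.84 × 0.61 × 10.4 = 5.329 ft³/s
Q = Σ qᵢ = 292.6 ft³/s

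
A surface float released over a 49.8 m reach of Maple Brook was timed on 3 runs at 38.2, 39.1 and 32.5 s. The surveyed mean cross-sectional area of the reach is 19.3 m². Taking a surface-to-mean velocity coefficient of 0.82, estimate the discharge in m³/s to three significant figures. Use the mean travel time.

21.5 m³/s

t̄ = (38.2 + 39.1 + 32.5) / 3 = 36.6 s
v_surface = L / t̄ = 49.8 / 36.6 = 1.361 m/s
v_mean = 0.82 × 1.361 = 1.116 m/s
Q = A × v_mean = 19.3 × 1.116 = 21.53 m³/s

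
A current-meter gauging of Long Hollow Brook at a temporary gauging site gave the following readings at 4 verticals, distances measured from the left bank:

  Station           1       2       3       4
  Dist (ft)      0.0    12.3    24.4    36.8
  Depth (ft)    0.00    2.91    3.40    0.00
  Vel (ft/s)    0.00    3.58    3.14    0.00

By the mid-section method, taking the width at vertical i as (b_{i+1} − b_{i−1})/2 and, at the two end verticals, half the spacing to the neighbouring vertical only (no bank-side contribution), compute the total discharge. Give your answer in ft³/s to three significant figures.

258 ft³/s

w_2 = (24.4 − 0.0)/2 = 12.2 ft; q_2 = 3.58 × 2.91 × 12.2 = 127.1 ft³/s
w_3 = (36.8 − 12.3)/2 = 12.25 ft; q_3 = 3.14 × 3.40 × 12.25 = 130.8 ft³/s
Stations 1, 4 contribute zero (depth or velocity is 0).
Q = Σ qᵢ = 257.9 ft³/s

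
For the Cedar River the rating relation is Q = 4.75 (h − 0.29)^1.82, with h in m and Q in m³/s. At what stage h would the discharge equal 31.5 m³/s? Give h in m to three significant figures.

h − h₀ = (Q/C)^(1/b) = (31.5/4.75)^(1/1.82) = 2.828 m
h = 0.29 + 2.828 = 3.118 m

3.12 m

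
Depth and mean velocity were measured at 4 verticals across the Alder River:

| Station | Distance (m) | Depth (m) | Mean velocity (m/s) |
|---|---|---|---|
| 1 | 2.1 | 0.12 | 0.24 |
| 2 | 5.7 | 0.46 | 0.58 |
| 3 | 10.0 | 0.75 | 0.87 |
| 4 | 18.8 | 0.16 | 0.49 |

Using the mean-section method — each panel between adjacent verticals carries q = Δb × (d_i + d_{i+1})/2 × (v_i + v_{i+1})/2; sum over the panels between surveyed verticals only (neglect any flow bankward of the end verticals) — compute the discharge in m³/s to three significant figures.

5.04 m³/s

Panel 1-2: Δb = 3.6 m, d̄ = (0.12+0.46)/2 = 0.29, v̄ = (0.24+0.58)/2 = 0.41 → q = 3.6×0.29×0.41 = 0.4280 m³/s
Panel 2-3: Δb = 4.3 m, d̄ = (0.46+0.75)/2 = 0.605, v̄ = (0.58+0.87)/2 = 0.725 → q = 4.3×0.605×0.725 = 1.886 m³/s
Panel 3-4: Δb = 8.8 m, d̄ = (0.75+0.16)/2 = 0.455, v̄ = (0.87+0.49)/2 = 0.68 → q = 8.8×0.455×0.68 = 2.723 m³/s
Q = Σ q = 5.037 m³/s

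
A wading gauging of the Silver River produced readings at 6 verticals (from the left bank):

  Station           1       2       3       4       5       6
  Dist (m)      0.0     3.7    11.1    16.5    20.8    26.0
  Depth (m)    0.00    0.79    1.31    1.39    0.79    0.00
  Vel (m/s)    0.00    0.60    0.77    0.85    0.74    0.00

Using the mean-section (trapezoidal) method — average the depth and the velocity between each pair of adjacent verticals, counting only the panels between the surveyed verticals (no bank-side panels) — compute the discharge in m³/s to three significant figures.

Panel 1-2: Δb = 3.7 m, d̄ = (0.00+0.79)/2 = 0.395, v̄ = (0.00+0.60)/2 = 0.3 → q = 3.7×0.395×0.3 = 0.4385 m³/s
Panel 2-3: Δb = 7.4 m, d̄ = (0.79+1.31)/2 = 1.05, v̄ = (0.60+0.77)/2 = 0.685 → q = 7.4×1.05×0.685 = 5.322 m³/s
Panel 3-4: Δb = 5.4 m, d̄ = (1.31+1.39)/2 = 1.35, v̄ = (0.77+0.85)/2 = 0.81 → q = 5.4×1.35×0.81 = 5.905 m³/s
Panel 4-5: Δb = 4.3 m, d̄ = (1.39+0.79)/2 = 1.09, v̄ = (0.85+0.74)/2 = 0.795 → q = 4.3×1.09×0.795 = 3.726 m³/s
Panel 5-6: Δb = 5.2 m, d̄ = (0.79+0.00)/2 = 0.395, v̄ = (0.74+0.00)/2 = 0.37 → q = 5.2×0.395×0.37 = 0.7600 m³/s
Q = Σ q = 16.15 m³/s

16.2 m³/s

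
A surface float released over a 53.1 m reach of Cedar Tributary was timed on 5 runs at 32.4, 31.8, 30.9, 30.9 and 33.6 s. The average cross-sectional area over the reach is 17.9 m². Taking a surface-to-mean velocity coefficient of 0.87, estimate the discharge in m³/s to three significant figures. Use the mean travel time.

t̄ = (32.4 + 31.8 + 30.9 + 30.9 + 33.6) / 5 = 31.92 s
v_surface = L / t̄ = 53.1 / 31.92 = 1.664 m/s
v_mean = 0.87 × 1.664 = 1.447 m/s
Q = A × v_mean = 17.9 × 1.447 = 25.91 m³/s

25.9 m³/s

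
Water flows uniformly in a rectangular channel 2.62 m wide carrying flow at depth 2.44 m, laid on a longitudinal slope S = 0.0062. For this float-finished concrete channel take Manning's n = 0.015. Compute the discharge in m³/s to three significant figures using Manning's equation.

30.2 m³/s

A = b·y = 2.62 × 2.44 = 6.393 m²
P = b + 2y = 2.62 + 2×2.44 = 7.500 m
R = A/P = 6.393/7.500 = 0.8524 m
Q = (1/n)·A·R^(2/3)·S^(1/2) = (1/0.015) × 6.393 × 0.8524^(2/3) × 0.0062^(1/2) = 30.17 m³/s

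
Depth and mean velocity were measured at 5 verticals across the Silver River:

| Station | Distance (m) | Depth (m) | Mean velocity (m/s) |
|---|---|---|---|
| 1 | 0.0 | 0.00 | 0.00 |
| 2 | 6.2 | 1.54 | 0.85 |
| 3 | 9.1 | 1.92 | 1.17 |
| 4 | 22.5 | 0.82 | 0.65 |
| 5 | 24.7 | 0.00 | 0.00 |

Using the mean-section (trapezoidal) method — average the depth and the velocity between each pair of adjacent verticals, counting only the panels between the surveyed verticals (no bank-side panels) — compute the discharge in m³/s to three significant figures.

Panel 1-2: Δb = 6.2 m, d̄ = (0.00+1.54)/2 = 0.77, v̄ = (0.00+0.85)/2 = 0.425 → q = 6.2×0.77×0.425 = 2.029 m³/s
Panel 2-3: Δb = 2.9 m, d̄ = (1.54+1.92)/2 = 1.73, v̄ = (0.85+1.17)/2 = 1.01 → q = 2.9×1.73×1.01 = 5.067 m³/s
Panel 3-4: Δb = 13.4 m, d̄ = (1.92+0.82)/2 = 1.37, v̄ = (1.17+0.65)/2 = 0.91 → q = 13.4×1.37×0.91 = 16.71 m³/s
Panel 4-5: Δb = 2.2 m, d̄ = (0.82+0.00)/2 = 0.41, v̄ = (0.65+0.00)/2 = 0.325 → q = 2.2×0.41×0.325 = 0.2932 m³/s
Q = Σ q = 24.10 m³/s

24.1 m³/s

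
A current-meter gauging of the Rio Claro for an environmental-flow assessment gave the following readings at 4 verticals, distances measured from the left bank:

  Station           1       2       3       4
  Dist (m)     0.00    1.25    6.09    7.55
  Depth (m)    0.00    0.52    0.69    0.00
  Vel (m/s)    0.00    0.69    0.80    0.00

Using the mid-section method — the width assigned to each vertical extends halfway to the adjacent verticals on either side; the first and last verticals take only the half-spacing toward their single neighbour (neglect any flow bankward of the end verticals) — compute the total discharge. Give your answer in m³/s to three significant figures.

w_2 = (6.09 − 0.00)/2 = 3.045 m; q_2 = 0.69 × 0.52 × 3.045 = 1.093 m³/s
w_3 = (7.55 − 1.25)/2 = 3.15 m; q_3 = 0.80 × 0.69 × 3.15 = 1.739 m³/s
Stations 1, 4 contribute zero (depth or velocity is 0).
Q = Σ qᵢ = 2.831 m³/s

2.83 m³/s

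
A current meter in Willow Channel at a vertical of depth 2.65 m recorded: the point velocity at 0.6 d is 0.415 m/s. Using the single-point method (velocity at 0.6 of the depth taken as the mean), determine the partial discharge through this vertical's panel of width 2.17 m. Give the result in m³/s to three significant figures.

v̄ = v₀.₆ = 0.415 m/s
q = v̄ × d × w = 0.4150 × 2.65 × 2.17 = 2.386 m³/s

2.39 m³/s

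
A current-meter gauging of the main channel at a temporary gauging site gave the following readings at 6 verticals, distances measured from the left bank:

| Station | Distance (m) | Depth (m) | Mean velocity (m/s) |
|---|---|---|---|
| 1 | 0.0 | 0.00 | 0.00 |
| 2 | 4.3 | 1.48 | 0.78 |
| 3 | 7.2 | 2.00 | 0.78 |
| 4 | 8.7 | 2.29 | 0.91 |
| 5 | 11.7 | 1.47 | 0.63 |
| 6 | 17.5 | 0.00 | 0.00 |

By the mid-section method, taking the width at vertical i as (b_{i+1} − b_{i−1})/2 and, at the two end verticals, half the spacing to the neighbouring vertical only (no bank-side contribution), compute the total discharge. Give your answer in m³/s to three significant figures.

w_2 = (7.2 − 0.0)/2 = 3.6 m; q_2 = 0.78 × 1.48 × 3.6 = 4.156 m³/s
w_3 = (8.7 − 4.3)/2 = 2.2 m; q_3 = 0.78 × 2.00 × 2.2 = 3.432 m³/s
w_4 = (11.7 − 7.2)/2 = 2.25 m; q_4 = 0.91 × 2.29 × 2.25 = 4.689 m³/s
w_5 = (17.5 − 8.7)/2 = 4.4 m; q_5 = 0.63 × 1.47 × 4.4 = 4.075 m³/s
Stations 1, 6 contribute zero (depth or velocity is 0).
Q = Σ qᵢ = 16.35 m³/s

16.4 m³/s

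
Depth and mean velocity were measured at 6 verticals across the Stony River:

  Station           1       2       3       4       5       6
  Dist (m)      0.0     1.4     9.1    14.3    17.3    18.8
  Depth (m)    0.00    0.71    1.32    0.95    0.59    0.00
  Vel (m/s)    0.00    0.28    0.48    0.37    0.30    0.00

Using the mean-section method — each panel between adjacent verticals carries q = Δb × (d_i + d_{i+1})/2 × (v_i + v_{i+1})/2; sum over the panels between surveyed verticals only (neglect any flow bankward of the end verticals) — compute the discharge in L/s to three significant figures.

6390 L/s

Panel 1-2: Δb = 1.4 m, d̄ = (0.00+0.71)/2 = 0.355, v̄ = (0.00+0.28)/2 = 0.14 → q = 1.4×0.355×0.14 = 0.06958 m³/s
Panel 2-3: Δb = 7.7 m, d̄ = (0.71+1.32)/2 = 1.015, v̄ = (0.28+0.48)/2 = 0.38 → q = 7.7×1.015×0.38 = 2.970 m³/s
Panel 3-4: Δb = 5.2 m, d̄ = (1.32+0.95)/2 = 1.135, v̄ = (0.48+0.37)/2 = 0.425 → q = 5.2×1.135×0.425 = 2.508 m³/s
Panel 4-5: Δb = 3 m, d̄ = (0.95+0.59)/2 = 0.77, v̄ = (0.37+0.30)/2 = 0.335 → q = 3×0.77×0.335 = 0.7739 m³/s
Panel 5-6: Δb = 1.5 m, d̄ = (0.59+0.00)/2 = 0.295, v̄ = (0.30+0.00)/2 = 0.15 → q = 1.5×0.295×0.15 = 0.06638 m³/s
Q = Σ q = 6.388 m³/s
= 6.388 × 1000 = 6388 L/s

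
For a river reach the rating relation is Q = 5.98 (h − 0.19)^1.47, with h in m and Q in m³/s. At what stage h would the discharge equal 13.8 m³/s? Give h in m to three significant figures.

h − h₀ = (Q/C)^(1/b) = (13.8/5.98)^(1/1.47) = 1.766 m
h = 0.19 + 1.766 = 1.956 m

1.96 m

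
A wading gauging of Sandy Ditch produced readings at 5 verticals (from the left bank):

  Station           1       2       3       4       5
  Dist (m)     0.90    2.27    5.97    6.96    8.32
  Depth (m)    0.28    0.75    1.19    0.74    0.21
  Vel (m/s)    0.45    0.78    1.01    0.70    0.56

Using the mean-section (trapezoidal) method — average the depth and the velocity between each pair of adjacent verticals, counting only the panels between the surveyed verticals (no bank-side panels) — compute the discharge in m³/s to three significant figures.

4.87 m³/s

Panel 1-2: Δb = 1.37 m, d̄ = (0.28+0.75)/2 = 0.515, v̄ = (0.45+0.78)/2 = 0.615 → q = 1.37×0.515×0.615 = 0.4339 m³/s
Panel 2-3: Δb = 3.7 m, d̄ = (0.75+1.19)/2 = 0.97, v̄ = (0.78+1.01)/2 = 0.895 → q = 3.7×0.97×0.895 = 3.212 m³/s
Panel 3-4: Δb = 0.99 m, d̄ = (1.19+0.74)/2 = 0.965, v̄ = (1.01+0.70)/2 = 0.855 → q = 0.99×0.965×0.855 = 0.8168 m³/s
Panel 4-5: Δb = 1.36 m, d̄ = (0.74+0.21)/2 = 0.475, v̄ = (0.70+0.56)/2 = 0.63 → q = 1.36×0.475×0.63 = 0.4070 m³/s
Q = Σ q = 4.870 m³/s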